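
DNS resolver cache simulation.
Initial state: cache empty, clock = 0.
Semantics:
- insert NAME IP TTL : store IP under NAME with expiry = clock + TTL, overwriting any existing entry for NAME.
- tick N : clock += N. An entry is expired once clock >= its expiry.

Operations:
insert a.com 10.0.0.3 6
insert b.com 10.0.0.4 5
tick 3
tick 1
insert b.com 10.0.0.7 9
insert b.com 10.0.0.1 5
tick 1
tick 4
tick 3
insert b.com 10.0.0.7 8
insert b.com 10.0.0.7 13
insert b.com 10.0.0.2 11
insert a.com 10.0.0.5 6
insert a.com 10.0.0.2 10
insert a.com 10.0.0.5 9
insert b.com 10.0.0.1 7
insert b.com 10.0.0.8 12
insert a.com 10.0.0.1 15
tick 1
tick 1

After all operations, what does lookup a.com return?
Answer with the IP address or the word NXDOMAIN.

Answer: 10.0.0.1

Derivation:
Op 1: insert a.com -> 10.0.0.3 (expiry=0+6=6). clock=0
Op 2: insert b.com -> 10.0.0.4 (expiry=0+5=5). clock=0
Op 3: tick 3 -> clock=3.
Op 4: tick 1 -> clock=4.
Op 5: insert b.com -> 10.0.0.7 (expiry=4+9=13). clock=4
Op 6: insert b.com -> 10.0.0.1 (expiry=4+5=9). clock=4
Op 7: tick 1 -> clock=5.
Op 8: tick 4 -> clock=9. purged={a.com,b.com}
Op 9: tick 3 -> clock=12.
Op 10: insert b.com -> 10.0.0.7 (expiry=12+8=20). clock=12
Op 11: insert b.com -> 10.0.0.7 (expiry=12+13=25). clock=12
Op 12: insert b.com -> 10.0.0.2 (expiry=12+11=23). clock=12
Op 13: insert a.com -> 10.0.0.5 (expiry=12+6=18). clock=12
Op 14: insert a.com -> 10.0.0.2 (expiry=12+10=22). clock=12
Op 15: insert a.com -> 10.0.0.5 (expiry=12+9=21). clock=12
Op 16: insert b.com -> 10.0.0.1 (expiry=12+7=19). clock=12
Op 17: insert b.com -> 10.0.0.8 (expiry=12+12=24). clock=12
Op 18: insert a.com -> 10.0.0.1 (expiry=12+15=27). clock=12
Op 19: tick 1 -> clock=13.
Op 20: tick 1 -> clock=14.
lookup a.com: present, ip=10.0.0.1 expiry=27 > clock=14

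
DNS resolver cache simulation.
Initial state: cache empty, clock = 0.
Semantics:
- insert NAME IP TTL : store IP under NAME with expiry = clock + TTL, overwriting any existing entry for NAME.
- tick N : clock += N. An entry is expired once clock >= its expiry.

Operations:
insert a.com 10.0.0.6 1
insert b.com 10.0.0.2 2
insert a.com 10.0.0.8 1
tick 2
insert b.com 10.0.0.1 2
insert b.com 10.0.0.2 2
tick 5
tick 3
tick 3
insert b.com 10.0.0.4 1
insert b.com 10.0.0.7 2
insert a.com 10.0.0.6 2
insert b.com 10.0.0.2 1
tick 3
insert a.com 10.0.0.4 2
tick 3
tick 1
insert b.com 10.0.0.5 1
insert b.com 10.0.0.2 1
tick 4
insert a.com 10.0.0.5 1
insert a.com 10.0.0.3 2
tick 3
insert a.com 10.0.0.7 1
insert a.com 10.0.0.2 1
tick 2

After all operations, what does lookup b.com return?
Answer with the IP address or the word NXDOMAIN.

Answer: NXDOMAIN

Derivation:
Op 1: insert a.com -> 10.0.0.6 (expiry=0+1=1). clock=0
Op 2: insert b.com -> 10.0.0.2 (expiry=0+2=2). clock=0
Op 3: insert a.com -> 10.0.0.8 (expiry=0+1=1). clock=0
Op 4: tick 2 -> clock=2. purged={a.com,b.com}
Op 5: insert b.com -> 10.0.0.1 (expiry=2+2=4). clock=2
Op 6: insert b.com -> 10.0.0.2 (expiry=2+2=4). clock=2
Op 7: tick 5 -> clock=7. purged={b.com}
Op 8: tick 3 -> clock=10.
Op 9: tick 3 -> clock=13.
Op 10: insert b.com -> 10.0.0.4 (expiry=13+1=14). clock=13
Op 11: insert b.com -> 10.0.0.7 (expiry=13+2=15). clock=13
Op 12: insert a.com -> 10.0.0.6 (expiry=13+2=15). clock=13
Op 13: insert b.com -> 10.0.0.2 (expiry=13+1=14). clock=13
Op 14: tick 3 -> clock=16. purged={a.com,b.com}
Op 15: insert a.com -> 10.0.0.4 (expiry=16+2=18). clock=16
Op 16: tick 3 -> clock=19. purged={a.com}
Op 17: tick 1 -> clock=20.
Op 18: insert b.com -> 10.0.0.5 (expiry=20+1=21). clock=20
Op 19: insert b.com -> 10.0.0.2 (expiry=20+1=21). clock=20
Op 20: tick 4 -> clock=24. purged={b.com}
Op 21: insert a.com -> 10.0.0.5 (expiry=24+1=25). clock=24
Op 22: insert a.com -> 10.0.0.3 (expiry=24+2=26). clock=24
Op 23: tick 3 -> clock=27. purged={a.com}
Op 24: insert a.com -> 10.0.0.7 (expiry=27+1=28). clock=27
Op 25: insert a.com -> 10.0.0.2 (expiry=27+1=28). clock=27
Op 26: tick 2 -> clock=29. purged={a.com}
lookup b.com: not in cache (expired or never inserted)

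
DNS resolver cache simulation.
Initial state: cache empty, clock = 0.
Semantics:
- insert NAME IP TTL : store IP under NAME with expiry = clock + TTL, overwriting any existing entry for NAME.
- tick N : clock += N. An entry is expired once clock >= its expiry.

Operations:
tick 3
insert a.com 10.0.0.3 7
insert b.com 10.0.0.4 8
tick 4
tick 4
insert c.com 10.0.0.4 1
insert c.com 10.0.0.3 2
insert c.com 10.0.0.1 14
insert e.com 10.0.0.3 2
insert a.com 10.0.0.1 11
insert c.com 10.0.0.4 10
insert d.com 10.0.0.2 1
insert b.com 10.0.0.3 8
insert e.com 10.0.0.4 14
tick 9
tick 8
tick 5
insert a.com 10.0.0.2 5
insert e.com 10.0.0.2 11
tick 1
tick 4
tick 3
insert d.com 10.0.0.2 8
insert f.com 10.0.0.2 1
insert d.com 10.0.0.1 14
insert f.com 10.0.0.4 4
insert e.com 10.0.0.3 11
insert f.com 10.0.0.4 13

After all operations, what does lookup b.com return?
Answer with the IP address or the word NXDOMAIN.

Op 1: tick 3 -> clock=3.
Op 2: insert a.com -> 10.0.0.3 (expiry=3+7=10). clock=3
Op 3: insert b.com -> 10.0.0.4 (expiry=3+8=11). clock=3
Op 4: tick 4 -> clock=7.
Op 5: tick 4 -> clock=11. purged={a.com,b.com}
Op 6: insert c.com -> 10.0.0.4 (expiry=11+1=12). clock=11
Op 7: insert c.com -> 10.0.0.3 (expiry=11+2=13). clock=11
Op 8: insert c.com -> 10.0.0.1 (expiry=11+14=25). clock=11
Op 9: insert e.com -> 10.0.0.3 (expiry=11+2=13). clock=11
Op 10: insert a.com -> 10.0.0.1 (expiry=11+11=22). clock=11
Op 11: insert c.com -> 10.0.0.4 (expiry=11+10=21). clock=11
Op 12: insert d.com -> 10.0.0.2 (expiry=11+1=12). clock=11
Op 13: insert b.com -> 10.0.0.3 (expiry=11+8=19). clock=11
Op 14: insert e.com -> 10.0.0.4 (expiry=11+14=25). clock=11
Op 15: tick 9 -> clock=20. purged={b.com,d.com}
Op 16: tick 8 -> clock=28. purged={a.com,c.com,e.com}
Op 17: tick 5 -> clock=33.
Op 18: insert a.com -> 10.0.0.2 (expiry=33+5=38). clock=33
Op 19: insert e.com -> 10.0.0.2 (expiry=33+11=44). clock=33
Op 20: tick 1 -> clock=34.
Op 21: tick 4 -> clock=38. purged={a.com}
Op 22: tick 3 -> clock=41.
Op 23: insert d.com -> 10.0.0.2 (expiry=41+8=49). clock=41
Op 24: insert f.com -> 10.0.0.2 (expiry=41+1=42). clock=41
Op 25: insert d.com -> 10.0.0.1 (expiry=41+14=55). clock=41
Op 26: insert f.com -> 10.0.0.4 (expiry=41+4=45). clock=41
Op 27: insert e.com -> 10.0.0.3 (expiry=41+11=52). clock=41
Op 28: insert f.com -> 10.0.0.4 (expiry=41+13=54). clock=41
lookup b.com: not in cache (expired or never inserted)

Answer: NXDOMAIN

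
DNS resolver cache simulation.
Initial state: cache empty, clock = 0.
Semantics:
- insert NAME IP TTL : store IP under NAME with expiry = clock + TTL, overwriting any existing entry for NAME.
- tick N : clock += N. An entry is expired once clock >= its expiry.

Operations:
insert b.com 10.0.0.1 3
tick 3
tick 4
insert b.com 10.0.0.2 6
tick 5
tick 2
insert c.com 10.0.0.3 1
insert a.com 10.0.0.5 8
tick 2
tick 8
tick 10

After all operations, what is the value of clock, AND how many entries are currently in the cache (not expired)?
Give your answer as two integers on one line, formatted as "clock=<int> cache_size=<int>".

Op 1: insert b.com -> 10.0.0.1 (expiry=0+3=3). clock=0
Op 2: tick 3 -> clock=3. purged={b.com}
Op 3: tick 4 -> clock=7.
Op 4: insert b.com -> 10.0.0.2 (expiry=7+6=13). clock=7
Op 5: tick 5 -> clock=12.
Op 6: tick 2 -> clock=14. purged={b.com}
Op 7: insert c.com -> 10.0.0.3 (expiry=14+1=15). clock=14
Op 8: insert a.com -> 10.0.0.5 (expiry=14+8=22). clock=14
Op 9: tick 2 -> clock=16. purged={c.com}
Op 10: tick 8 -> clock=24. purged={a.com}
Op 11: tick 10 -> clock=34.
Final clock = 34
Final cache (unexpired): {} -> size=0

Answer: clock=34 cache_size=0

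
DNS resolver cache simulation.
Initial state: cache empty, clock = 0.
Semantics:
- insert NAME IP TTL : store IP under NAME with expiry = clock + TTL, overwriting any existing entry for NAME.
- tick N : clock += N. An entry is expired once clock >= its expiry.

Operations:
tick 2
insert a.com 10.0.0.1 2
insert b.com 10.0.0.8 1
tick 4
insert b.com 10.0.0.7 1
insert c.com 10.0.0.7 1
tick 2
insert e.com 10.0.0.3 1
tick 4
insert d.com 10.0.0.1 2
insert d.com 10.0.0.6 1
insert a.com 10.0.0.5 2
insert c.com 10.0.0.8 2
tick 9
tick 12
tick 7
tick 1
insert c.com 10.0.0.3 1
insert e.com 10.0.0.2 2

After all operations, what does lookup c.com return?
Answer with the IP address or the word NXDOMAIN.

Answer: 10.0.0.3

Derivation:
Op 1: tick 2 -> clock=2.
Op 2: insert a.com -> 10.0.0.1 (expiry=2+2=4). clock=2
Op 3: insert b.com -> 10.0.0.8 (expiry=2+1=3). clock=2
Op 4: tick 4 -> clock=6. purged={a.com,b.com}
Op 5: insert b.com -> 10.0.0.7 (expiry=6+1=7). clock=6
Op 6: insert c.com -> 10.0.0.7 (expiry=6+1=7). clock=6
Op 7: tick 2 -> clock=8. purged={b.com,c.com}
Op 8: insert e.com -> 10.0.0.3 (expiry=8+1=9). clock=8
Op 9: tick 4 -> clock=12. purged={e.com}
Op 10: insert d.com -> 10.0.0.1 (expiry=12+2=14). clock=12
Op 11: insert d.com -> 10.0.0.6 (expiry=12+1=13). clock=12
Op 12: insert a.com -> 10.0.0.5 (expiry=12+2=14). clock=12
Op 13: insert c.com -> 10.0.0.8 (expiry=12+2=14). clock=12
Op 14: tick 9 -> clock=21. purged={a.com,c.com,d.com}
Op 15: tick 12 -> clock=33.
Op 16: tick 7 -> clock=40.
Op 17: tick 1 -> clock=41.
Op 18: insert c.com -> 10.0.0.3 (expiry=41+1=42). clock=41
Op 19: insert e.com -> 10.0.0.2 (expiry=41+2=43). clock=41
lookup c.com: present, ip=10.0.0.3 expiry=42 > clock=41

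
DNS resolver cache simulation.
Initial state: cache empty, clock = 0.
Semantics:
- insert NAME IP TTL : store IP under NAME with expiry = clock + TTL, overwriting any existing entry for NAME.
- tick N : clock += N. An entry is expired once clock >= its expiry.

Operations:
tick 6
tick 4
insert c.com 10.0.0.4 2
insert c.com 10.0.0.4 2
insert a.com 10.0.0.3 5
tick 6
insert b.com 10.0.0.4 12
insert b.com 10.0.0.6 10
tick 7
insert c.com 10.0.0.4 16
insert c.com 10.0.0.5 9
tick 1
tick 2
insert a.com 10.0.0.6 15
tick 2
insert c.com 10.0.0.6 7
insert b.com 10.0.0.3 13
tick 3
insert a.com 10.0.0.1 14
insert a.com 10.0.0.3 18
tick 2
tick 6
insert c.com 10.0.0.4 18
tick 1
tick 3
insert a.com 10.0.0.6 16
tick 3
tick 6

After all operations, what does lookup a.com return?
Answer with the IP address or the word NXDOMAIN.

Answer: 10.0.0.6

Derivation:
Op 1: tick 6 -> clock=6.
Op 2: tick 4 -> clock=10.
Op 3: insert c.com -> 10.0.0.4 (expiry=10+2=12). clock=10
Op 4: insert c.com -> 10.0.0.4 (expiry=10+2=12). clock=10
Op 5: insert a.com -> 10.0.0.3 (expiry=10+5=15). clock=10
Op 6: tick 6 -> clock=16. purged={a.com,c.com}
Op 7: insert b.com -> 10.0.0.4 (expiry=16+12=28). clock=16
Op 8: insert b.com -> 10.0.0.6 (expiry=16+10=26). clock=16
Op 9: tick 7 -> clock=23.
Op 10: insert c.com -> 10.0.0.4 (expiry=23+16=39). clock=23
Op 11: insert c.com -> 10.0.0.5 (expiry=23+9=32). clock=23
Op 12: tick 1 -> clock=24.
Op 13: tick 2 -> clock=26. purged={b.com}
Op 14: insert a.com -> 10.0.0.6 (expiry=26+15=41). clock=26
Op 15: tick 2 -> clock=28.
Op 16: insert c.com -> 10.0.0.6 (expiry=28+7=35). clock=28
Op 17: insert b.com -> 10.0.0.3 (expiry=28+13=41). clock=28
Op 18: tick 3 -> clock=31.
Op 19: insert a.com -> 10.0.0.1 (expiry=31+14=45). clock=31
Op 20: insert a.com -> 10.0.0.3 (expiry=31+18=49). clock=31
Op 21: tick 2 -> clock=33.
Op 22: tick 6 -> clock=39. purged={c.com}
Op 23: insert c.com -> 10.0.0.4 (expiry=39+18=57). clock=39
Op 24: tick 1 -> clock=40.
Op 25: tick 3 -> clock=43. purged={b.com}
Op 26: insert a.com -> 10.0.0.6 (expiry=43+16=59). clock=43
Op 27: tick 3 -> clock=46.
Op 28: tick 6 -> clock=52.
lookup a.com: present, ip=10.0.0.6 expiry=59 > clock=52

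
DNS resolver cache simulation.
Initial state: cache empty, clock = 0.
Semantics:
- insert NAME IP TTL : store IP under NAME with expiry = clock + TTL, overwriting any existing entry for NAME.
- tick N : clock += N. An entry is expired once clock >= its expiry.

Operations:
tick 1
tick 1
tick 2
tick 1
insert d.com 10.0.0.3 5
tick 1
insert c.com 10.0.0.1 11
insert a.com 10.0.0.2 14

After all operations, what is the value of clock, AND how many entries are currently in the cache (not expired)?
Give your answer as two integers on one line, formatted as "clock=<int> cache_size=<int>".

Op 1: tick 1 -> clock=1.
Op 2: tick 1 -> clock=2.
Op 3: tick 2 -> clock=4.
Op 4: tick 1 -> clock=5.
Op 5: insert d.com -> 10.0.0.3 (expiry=5+5=10). clock=5
Op 6: tick 1 -> clock=6.
Op 7: insert c.com -> 10.0.0.1 (expiry=6+11=17). clock=6
Op 8: insert a.com -> 10.0.0.2 (expiry=6+14=20). clock=6
Final clock = 6
Final cache (unexpired): {a.com,c.com,d.com} -> size=3

Answer: clock=6 cache_size=3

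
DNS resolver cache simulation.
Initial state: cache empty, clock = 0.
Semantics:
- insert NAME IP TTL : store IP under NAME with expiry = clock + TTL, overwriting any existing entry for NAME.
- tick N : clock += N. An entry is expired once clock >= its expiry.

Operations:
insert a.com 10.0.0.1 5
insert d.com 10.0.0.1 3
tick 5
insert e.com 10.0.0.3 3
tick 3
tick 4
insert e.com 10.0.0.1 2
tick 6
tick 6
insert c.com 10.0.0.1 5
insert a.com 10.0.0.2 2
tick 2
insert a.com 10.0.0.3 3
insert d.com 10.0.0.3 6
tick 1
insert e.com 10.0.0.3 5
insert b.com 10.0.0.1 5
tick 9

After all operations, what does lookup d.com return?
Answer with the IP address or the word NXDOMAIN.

Answer: NXDOMAIN

Derivation:
Op 1: insert a.com -> 10.0.0.1 (expiry=0+5=5). clock=0
Op 2: insert d.com -> 10.0.0.1 (expiry=0+3=3). clock=0
Op 3: tick 5 -> clock=5. purged={a.com,d.com}
Op 4: insert e.com -> 10.0.0.3 (expiry=5+3=8). clock=5
Op 5: tick 3 -> clock=8. purged={e.com}
Op 6: tick 4 -> clock=12.
Op 7: insert e.com -> 10.0.0.1 (expiry=12+2=14). clock=12
Op 8: tick 6 -> clock=18. purged={e.com}
Op 9: tick 6 -> clock=24.
Op 10: insert c.com -> 10.0.0.1 (expiry=24+5=29). clock=24
Op 11: insert a.com -> 10.0.0.2 (expiry=24+2=26). clock=24
Op 12: tick 2 -> clock=26. purged={a.com}
Op 13: insert a.com -> 10.0.0.3 (expiry=26+3=29). clock=26
Op 14: insert d.com -> 10.0.0.3 (expiry=26+6=32). clock=26
Op 15: tick 1 -> clock=27.
Op 16: insert e.com -> 10.0.0.3 (expiry=27+5=32). clock=27
Op 17: insert b.com -> 10.0.0.1 (expiry=27+5=32). clock=27
Op 18: tick 9 -> clock=36. purged={a.com,b.com,c.com,d.com,e.com}
lookup d.com: not in cache (expired or never inserted)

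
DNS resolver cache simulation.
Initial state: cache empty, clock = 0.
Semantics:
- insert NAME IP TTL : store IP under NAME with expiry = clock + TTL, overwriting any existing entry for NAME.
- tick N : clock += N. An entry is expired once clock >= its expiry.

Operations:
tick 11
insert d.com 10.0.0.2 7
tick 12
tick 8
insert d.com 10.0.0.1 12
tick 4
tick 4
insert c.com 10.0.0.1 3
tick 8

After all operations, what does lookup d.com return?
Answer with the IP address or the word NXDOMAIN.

Answer: NXDOMAIN

Derivation:
Op 1: tick 11 -> clock=11.
Op 2: insert d.com -> 10.0.0.2 (expiry=11+7=18). clock=11
Op 3: tick 12 -> clock=23. purged={d.com}
Op 4: tick 8 -> clock=31.
Op 5: insert d.com -> 10.0.0.1 (expiry=31+12=43). clock=31
Op 6: tick 4 -> clock=35.
Op 7: tick 4 -> clock=39.
Op 8: insert c.com -> 10.0.0.1 (expiry=39+3=42). clock=39
Op 9: tick 8 -> clock=47. purged={c.com,d.com}
lookup d.com: not in cache (expired or never inserted)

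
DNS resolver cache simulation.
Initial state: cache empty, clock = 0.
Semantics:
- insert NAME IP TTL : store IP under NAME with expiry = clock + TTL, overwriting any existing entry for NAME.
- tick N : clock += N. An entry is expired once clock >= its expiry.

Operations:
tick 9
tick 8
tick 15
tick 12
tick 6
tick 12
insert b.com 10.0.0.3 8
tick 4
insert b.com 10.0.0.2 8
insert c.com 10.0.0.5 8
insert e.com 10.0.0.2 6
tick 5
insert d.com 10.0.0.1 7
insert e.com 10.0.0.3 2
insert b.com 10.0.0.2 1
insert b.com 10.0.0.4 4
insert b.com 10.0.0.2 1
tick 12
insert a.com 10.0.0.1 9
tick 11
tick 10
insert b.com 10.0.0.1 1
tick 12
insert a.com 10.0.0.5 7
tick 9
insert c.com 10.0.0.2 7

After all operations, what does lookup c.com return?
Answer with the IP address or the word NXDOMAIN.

Op 1: tick 9 -> clock=9.
Op 2: tick 8 -> clock=17.
Op 3: tick 15 -> clock=32.
Op 4: tick 12 -> clock=44.
Op 5: tick 6 -> clock=50.
Op 6: tick 12 -> clock=62.
Op 7: insert b.com -> 10.0.0.3 (expiry=62+8=70). clock=62
Op 8: tick 4 -> clock=66.
Op 9: insert b.com -> 10.0.0.2 (expiry=66+8=74). clock=66
Op 10: insert c.com -> 10.0.0.5 (expiry=66+8=74). clock=66
Op 11: insert e.com -> 10.0.0.2 (expiry=66+6=72). clock=66
Op 12: tick 5 -> clock=71.
Op 13: insert d.com -> 10.0.0.1 (expiry=71+7=78). clock=71
Op 14: insert e.com -> 10.0.0.3 (expiry=71+2=73). clock=71
Op 15: insert b.com -> 10.0.0.2 (expiry=71+1=72). clock=71
Op 16: insert b.com -> 10.0.0.4 (expiry=71+4=75). clock=71
Op 17: insert b.com -> 10.0.0.2 (expiry=71+1=72). clock=71
Op 18: tick 12 -> clock=83. purged={b.com,c.com,d.com,e.com}
Op 19: insert a.com -> 10.0.0.1 (expiry=83+9=92). clock=83
Op 20: tick 11 -> clock=94. purged={a.com}
Op 21: tick 10 -> clock=104.
Op 22: insert b.com -> 10.0.0.1 (expiry=104+1=105). clock=104
Op 23: tick 12 -> clock=116. purged={b.com}
Op 24: insert a.com -> 10.0.0.5 (expiry=116+7=123). clock=116
Op 25: tick 9 -> clock=125. purged={a.com}
Op 26: insert c.com -> 10.0.0.2 (expiry=125+7=132). clock=125
lookup c.com: present, ip=10.0.0.2 expiry=132 > clock=125

Answer: 10.0.0.2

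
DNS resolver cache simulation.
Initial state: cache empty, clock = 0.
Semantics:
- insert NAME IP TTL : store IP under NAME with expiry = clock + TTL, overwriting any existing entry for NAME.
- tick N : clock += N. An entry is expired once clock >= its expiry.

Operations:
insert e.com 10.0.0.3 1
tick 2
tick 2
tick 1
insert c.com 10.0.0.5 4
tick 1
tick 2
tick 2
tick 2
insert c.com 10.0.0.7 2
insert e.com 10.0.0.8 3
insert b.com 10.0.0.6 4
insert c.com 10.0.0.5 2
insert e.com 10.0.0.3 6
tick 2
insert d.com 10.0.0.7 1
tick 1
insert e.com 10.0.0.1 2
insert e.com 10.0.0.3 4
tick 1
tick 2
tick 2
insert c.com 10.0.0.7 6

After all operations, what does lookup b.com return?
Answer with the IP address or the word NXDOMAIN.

Op 1: insert e.com -> 10.0.0.3 (expiry=0+1=1). clock=0
Op 2: tick 2 -> clock=2. purged={e.com}
Op 3: tick 2 -> clock=4.
Op 4: tick 1 -> clock=5.
Op 5: insert c.com -> 10.0.0.5 (expiry=5+4=9). clock=5
Op 6: tick 1 -> clock=6.
Op 7: tick 2 -> clock=8.
Op 8: tick 2 -> clock=10. purged={c.com}
Op 9: tick 2 -> clock=12.
Op 10: insert c.com -> 10.0.0.7 (expiry=12+2=14). clock=12
Op 11: insert e.com -> 10.0.0.8 (expiry=12+3=15). clock=12
Op 12: insert b.com -> 10.0.0.6 (expiry=12+4=16). clock=12
Op 13: insert c.com -> 10.0.0.5 (expiry=12+2=14). clock=12
Op 14: insert e.com -> 10.0.0.3 (expiry=12+6=18). clock=12
Op 15: tick 2 -> clock=14. purged={c.com}
Op 16: insert d.com -> 10.0.0.7 (expiry=14+1=15). clock=14
Op 17: tick 1 -> clock=15. purged={d.com}
Op 18: insert e.com -> 10.0.0.1 (expiry=15+2=17). clock=15
Op 19: insert e.com -> 10.0.0.3 (expiry=15+4=19). clock=15
Op 20: tick 1 -> clock=16. purged={b.com}
Op 21: tick 2 -> clock=18.
Op 22: tick 2 -> clock=20. purged={e.com}
Op 23: insert c.com -> 10.0.0.7 (expiry=20+6=26). clock=20
lookup b.com: not in cache (expired or never inserted)

Answer: NXDOMAIN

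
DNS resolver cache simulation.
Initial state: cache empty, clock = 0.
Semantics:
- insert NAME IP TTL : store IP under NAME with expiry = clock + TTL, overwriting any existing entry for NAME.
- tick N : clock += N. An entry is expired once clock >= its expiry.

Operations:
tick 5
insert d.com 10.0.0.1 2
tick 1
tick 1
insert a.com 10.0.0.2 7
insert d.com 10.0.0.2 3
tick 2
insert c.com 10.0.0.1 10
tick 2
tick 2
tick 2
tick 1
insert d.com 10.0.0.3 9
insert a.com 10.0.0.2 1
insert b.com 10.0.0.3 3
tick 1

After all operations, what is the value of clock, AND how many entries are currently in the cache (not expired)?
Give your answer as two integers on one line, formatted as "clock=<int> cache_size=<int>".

Answer: clock=17 cache_size=3

Derivation:
Op 1: tick 5 -> clock=5.
Op 2: insert d.com -> 10.0.0.1 (expiry=5+2=7). clock=5
Op 3: tick 1 -> clock=6.
Op 4: tick 1 -> clock=7. purged={d.com}
Op 5: insert a.com -> 10.0.0.2 (expiry=7+7=14). clock=7
Op 6: insert d.com -> 10.0.0.2 (expiry=7+3=10). clock=7
Op 7: tick 2 -> clock=9.
Op 8: insert c.com -> 10.0.0.1 (expiry=9+10=19). clock=9
Op 9: tick 2 -> clock=11. purged={d.com}
Op 10: tick 2 -> clock=13.
Op 11: tick 2 -> clock=15. purged={a.com}
Op 12: tick 1 -> clock=16.
Op 13: insert d.com -> 10.0.0.3 (expiry=16+9=25). clock=16
Op 14: insert a.com -> 10.0.0.2 (expiry=16+1=17). clock=16
Op 15: insert b.com -> 10.0.0.3 (expiry=16+3=19). clock=16
Op 16: tick 1 -> clock=17. purged={a.com}
Final clock = 17
Final cache (unexpired): {b.com,c.com,d.com} -> size=3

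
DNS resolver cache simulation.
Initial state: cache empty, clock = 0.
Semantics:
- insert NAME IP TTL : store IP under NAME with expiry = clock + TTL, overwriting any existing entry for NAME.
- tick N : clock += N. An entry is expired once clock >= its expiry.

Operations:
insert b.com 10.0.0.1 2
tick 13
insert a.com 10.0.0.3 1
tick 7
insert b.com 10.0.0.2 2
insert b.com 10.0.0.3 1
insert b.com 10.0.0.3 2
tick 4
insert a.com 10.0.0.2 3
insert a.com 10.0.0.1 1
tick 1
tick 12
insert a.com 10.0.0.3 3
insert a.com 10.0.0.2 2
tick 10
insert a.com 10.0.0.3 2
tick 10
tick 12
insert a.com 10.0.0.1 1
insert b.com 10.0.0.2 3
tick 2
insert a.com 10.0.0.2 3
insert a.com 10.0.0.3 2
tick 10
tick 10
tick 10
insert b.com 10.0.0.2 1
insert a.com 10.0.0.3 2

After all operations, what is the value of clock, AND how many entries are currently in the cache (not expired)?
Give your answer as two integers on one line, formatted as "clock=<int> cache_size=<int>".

Answer: clock=101 cache_size=2

Derivation:
Op 1: insert b.com -> 10.0.0.1 (expiry=0+2=2). clock=0
Op 2: tick 13 -> clock=13. purged={b.com}
Op 3: insert a.com -> 10.0.0.3 (expiry=13+1=14). clock=13
Op 4: tick 7 -> clock=20. purged={a.com}
Op 5: insert b.com -> 10.0.0.2 (expiry=20+2=22). clock=20
Op 6: insert b.com -> 10.0.0.3 (expiry=20+1=21). clock=20
Op 7: insert b.com -> 10.0.0.3 (expiry=20+2=22). clock=20
Op 8: tick 4 -> clock=24. purged={b.com}
Op 9: insert a.com -> 10.0.0.2 (expiry=24+3=27). clock=24
Op 10: insert a.com -> 10.0.0.1 (expiry=24+1=25). clock=24
Op 11: tick 1 -> clock=25. purged={a.com}
Op 12: tick 12 -> clock=37.
Op 13: insert a.com -> 10.0.0.3 (expiry=37+3=40). clock=37
Op 14: insert a.com -> 10.0.0.2 (expiry=37+2=39). clock=37
Op 15: tick 10 -> clock=47. purged={a.com}
Op 16: insert a.com -> 10.0.0.3 (expiry=47+2=49). clock=47
Op 17: tick 10 -> clock=57. purged={a.com}
Op 18: tick 12 -> clock=69.
Op 19: insert a.com -> 10.0.0.1 (expiry=69+1=70). clock=69
Op 20: insert b.com -> 10.0.0.2 (expiry=69+3=72). clock=69
Op 21: tick 2 -> clock=71. purged={a.com}
Op 22: insert a.com -> 10.0.0.2 (expiry=71+3=74). clock=71
Op 23: insert a.com -> 10.0.0.3 (expiry=71+2=73). clock=71
Op 24: tick 10 -> clock=81. purged={a.com,b.com}
Op 25: tick 10 -> clock=91.
Op 26: tick 10 -> clock=101.
Op 27: insert b.com -> 10.0.0.2 (expiry=101+1=102). clock=101
Op 28: insert a.com -> 10.0.0.3 (expiry=101+2=103). clock=101
Final clock = 101
Final cache (unexpired): {a.com,b.com} -> size=2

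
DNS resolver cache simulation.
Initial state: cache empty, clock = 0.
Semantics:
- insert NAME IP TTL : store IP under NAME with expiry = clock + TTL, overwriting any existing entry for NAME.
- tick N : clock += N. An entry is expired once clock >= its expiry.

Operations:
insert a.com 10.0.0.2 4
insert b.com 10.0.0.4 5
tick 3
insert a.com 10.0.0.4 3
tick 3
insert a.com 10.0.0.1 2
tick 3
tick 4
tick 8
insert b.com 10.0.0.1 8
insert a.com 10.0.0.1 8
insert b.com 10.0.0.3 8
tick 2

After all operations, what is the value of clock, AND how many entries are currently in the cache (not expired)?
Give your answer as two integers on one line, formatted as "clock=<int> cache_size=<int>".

Answer: clock=23 cache_size=2

Derivation:
Op 1: insert a.com -> 10.0.0.2 (expiry=0+4=4). clock=0
Op 2: insert b.com -> 10.0.0.4 (expiry=0+5=5). clock=0
Op 3: tick 3 -> clock=3.
Op 4: insert a.com -> 10.0.0.4 (expiry=3+3=6). clock=3
Op 5: tick 3 -> clock=6. purged={a.com,b.com}
Op 6: insert a.com -> 10.0.0.1 (expiry=6+2=8). clock=6
Op 7: tick 3 -> clock=9. purged={a.com}
Op 8: tick 4 -> clock=13.
Op 9: tick 8 -> clock=21.
Op 10: insert b.com -> 10.0.0.1 (expiry=21+8=29). clock=21
Op 11: insert a.com -> 10.0.0.1 (expiry=21+8=29). clock=21
Op 12: insert b.com -> 10.0.0.3 (expiry=21+8=29). clock=21
Op 13: tick 2 -> clock=23.
Final clock = 23
Final cache (unexpired): {a.com,b.com} -> size=2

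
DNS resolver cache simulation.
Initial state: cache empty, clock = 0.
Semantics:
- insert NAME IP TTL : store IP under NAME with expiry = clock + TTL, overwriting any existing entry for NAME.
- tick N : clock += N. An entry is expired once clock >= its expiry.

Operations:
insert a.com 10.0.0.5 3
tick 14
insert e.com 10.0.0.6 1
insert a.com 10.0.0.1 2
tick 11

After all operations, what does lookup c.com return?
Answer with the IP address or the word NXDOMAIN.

Answer: NXDOMAIN

Derivation:
Op 1: insert a.com -> 10.0.0.5 (expiry=0+3=3). clock=0
Op 2: tick 14 -> clock=14. purged={a.com}
Op 3: insert e.com -> 10.0.0.6 (expiry=14+1=15). clock=14
Op 4: insert a.com -> 10.0.0.1 (expiry=14+2=16). clock=14
Op 5: tick 11 -> clock=25. purged={a.com,e.com}
lookup c.com: not in cache (expired or never inserted)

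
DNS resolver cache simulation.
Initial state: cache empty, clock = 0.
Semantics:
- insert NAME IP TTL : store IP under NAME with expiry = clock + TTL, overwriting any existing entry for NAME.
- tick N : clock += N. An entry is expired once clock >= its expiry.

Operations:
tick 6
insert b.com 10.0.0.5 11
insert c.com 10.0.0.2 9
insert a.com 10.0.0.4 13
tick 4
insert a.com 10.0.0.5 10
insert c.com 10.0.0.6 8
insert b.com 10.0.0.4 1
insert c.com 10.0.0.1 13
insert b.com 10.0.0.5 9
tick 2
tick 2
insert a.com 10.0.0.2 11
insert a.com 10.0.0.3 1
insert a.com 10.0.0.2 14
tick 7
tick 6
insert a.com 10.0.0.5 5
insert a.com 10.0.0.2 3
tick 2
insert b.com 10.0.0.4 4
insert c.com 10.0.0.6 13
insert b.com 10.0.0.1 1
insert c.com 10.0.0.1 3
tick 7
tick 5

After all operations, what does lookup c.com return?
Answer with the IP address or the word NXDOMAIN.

Answer: NXDOMAIN

Derivation:
Op 1: tick 6 -> clock=6.
Op 2: insert b.com -> 10.0.0.5 (expiry=6+11=17). clock=6
Op 3: insert c.com -> 10.0.0.2 (expiry=6+9=15). clock=6
Op 4: insert a.com -> 10.0.0.4 (expiry=6+13=19). clock=6
Op 5: tick 4 -> clock=10.
Op 6: insert a.com -> 10.0.0.5 (expiry=10+10=20). clock=10
Op 7: insert c.com -> 10.0.0.6 (expiry=10+8=18). clock=10
Op 8: insert b.com -> 10.0.0.4 (expiry=10+1=11). clock=10
Op 9: insert c.com -> 10.0.0.1 (expiry=10+13=23). clock=10
Op 10: insert b.com -> 10.0.0.5 (expiry=10+9=19). clock=10
Op 11: tick 2 -> clock=12.
Op 12: tick 2 -> clock=14.
Op 13: insert a.com -> 10.0.0.2 (expiry=14+11=25). clock=14
Op 14: insert a.com -> 10.0.0.3 (expiry=14+1=15). clock=14
Op 15: insert a.com -> 10.0.0.2 (expiry=14+14=28). clock=14
Op 16: tick 7 -> clock=21. purged={b.com}
Op 17: tick 6 -> clock=27. purged={c.com}
Op 18: insert a.com -> 10.0.0.5 (expiry=27+5=32). clock=27
Op 19: insert a.com -> 10.0.0.2 (expiry=27+3=30). clock=27
Op 20: tick 2 -> clock=29.
Op 21: insert b.com -> 10.0.0.4 (expiry=29+4=33). clock=29
Op 22: insert c.com -> 10.0.0.6 (expiry=29+13=42). clock=29
Op 23: insert b.com -> 10.0.0.1 (expiry=29+1=30). clock=29
Op 24: insert c.com -> 10.0.0.1 (expiry=29+3=32). clock=29
Op 25: tick 7 -> clock=36. purged={a.com,b.com,c.com}
Op 26: tick 5 -> clock=41.
lookup c.com: not in cache (expired or never inserted)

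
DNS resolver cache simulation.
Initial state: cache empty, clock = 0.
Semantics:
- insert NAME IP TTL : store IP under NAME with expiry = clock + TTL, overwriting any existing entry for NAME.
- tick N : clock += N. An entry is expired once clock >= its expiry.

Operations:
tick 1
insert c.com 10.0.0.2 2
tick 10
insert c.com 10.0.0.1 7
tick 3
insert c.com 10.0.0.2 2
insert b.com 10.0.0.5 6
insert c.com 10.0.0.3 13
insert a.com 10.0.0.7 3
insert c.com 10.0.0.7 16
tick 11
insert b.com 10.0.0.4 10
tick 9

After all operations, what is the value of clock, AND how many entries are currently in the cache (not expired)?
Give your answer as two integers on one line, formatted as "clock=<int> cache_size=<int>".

Answer: clock=34 cache_size=1

Derivation:
Op 1: tick 1 -> clock=1.
Op 2: insert c.com -> 10.0.0.2 (expiry=1+2=3). clock=1
Op 3: tick 10 -> clock=11. purged={c.com}
Op 4: insert c.com -> 10.0.0.1 (expiry=11+7=18). clock=11
Op 5: tick 3 -> clock=14.
Op 6: insert c.com -> 10.0.0.2 (expiry=14+2=16). clock=14
Op 7: insert b.com -> 10.0.0.5 (expiry=14+6=20). clock=14
Op 8: insert c.com -> 10.0.0.3 (expiry=14+13=27). clock=14
Op 9: insert a.com -> 10.0.0.7 (expiry=14+3=17). clock=14
Op 10: insert c.com -> 10.0.0.7 (expiry=14+16=30). clock=14
Op 11: tick 11 -> clock=25. purged={a.com,b.com}
Op 12: insert b.com -> 10.0.0.4 (expiry=25+10=35). clock=25
Op 13: tick 9 -> clock=34. purged={c.com}
Final clock = 34
Final cache (unexpired): {b.com} -> size=1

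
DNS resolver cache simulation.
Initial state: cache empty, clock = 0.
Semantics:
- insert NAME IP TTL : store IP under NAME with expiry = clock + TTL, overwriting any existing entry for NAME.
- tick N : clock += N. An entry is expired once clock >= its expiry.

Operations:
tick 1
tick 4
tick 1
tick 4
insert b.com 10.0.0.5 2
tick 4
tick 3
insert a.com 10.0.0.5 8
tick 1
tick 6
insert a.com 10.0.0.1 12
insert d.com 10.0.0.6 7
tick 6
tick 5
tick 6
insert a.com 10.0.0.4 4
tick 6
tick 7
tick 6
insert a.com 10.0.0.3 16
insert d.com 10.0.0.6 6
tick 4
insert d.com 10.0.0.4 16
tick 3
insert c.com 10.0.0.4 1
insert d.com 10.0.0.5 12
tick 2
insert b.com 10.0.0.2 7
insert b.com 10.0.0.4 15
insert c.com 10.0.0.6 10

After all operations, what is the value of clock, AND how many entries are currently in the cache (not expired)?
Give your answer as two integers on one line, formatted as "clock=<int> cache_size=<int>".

Answer: clock=69 cache_size=4

Derivation:
Op 1: tick 1 -> clock=1.
Op 2: tick 4 -> clock=5.
Op 3: tick 1 -> clock=6.
Op 4: tick 4 -> clock=10.
Op 5: insert b.com -> 10.0.0.5 (expiry=10+2=12). clock=10
Op 6: tick 4 -> clock=14. purged={b.com}
Op 7: tick 3 -> clock=17.
Op 8: insert a.com -> 10.0.0.5 (expiry=17+8=25). clock=17
Op 9: tick 1 -> clock=18.
Op 10: tick 6 -> clock=24.
Op 11: insert a.com -> 10.0.0.1 (expiry=24+12=36). clock=24
Op 12: insert d.com -> 10.0.0.6 (expiry=24+7=31). clock=24
Op 13: tick 6 -> clock=30.
Op 14: tick 5 -> clock=35. purged={d.com}
Op 15: tick 6 -> clock=41. purged={a.com}
Op 16: insert a.com -> 10.0.0.4 (expiry=41+4=45). clock=41
Op 17: tick 6 -> clock=47. purged={a.com}
Op 18: tick 7 -> clock=54.
Op 19: tick 6 -> clock=60.
Op 20: insert a.com -> 10.0.0.3 (expiry=60+16=76). clock=60
Op 21: insert d.com -> 10.0.0.6 (expiry=60+6=66). clock=60
Op 22: tick 4 -> clock=64.
Op 23: insert d.com -> 10.0.0.4 (expiry=64+16=80). clock=64
Op 24: tick 3 -> clock=67.
Op 25: insert c.com -> 10.0.0.4 (expiry=67+1=68). clock=67
Op 26: insert d.com -> 10.0.0.5 (expiry=67+12=79). clock=67
Op 27: tick 2 -> clock=69. purged={c.com}
Op 28: insert b.com -> 10.0.0.2 (expiry=69+7=76). clock=69
Op 29: insert b.com -> 10.0.0.4 (expiry=69+15=84). clock=69
Op 30: insert c.com -> 10.0.0.6 (expiry=69+10=79). clock=69
Final clock = 69
Final cache (unexpired): {a.com,b.com,c.com,d.com} -> size=4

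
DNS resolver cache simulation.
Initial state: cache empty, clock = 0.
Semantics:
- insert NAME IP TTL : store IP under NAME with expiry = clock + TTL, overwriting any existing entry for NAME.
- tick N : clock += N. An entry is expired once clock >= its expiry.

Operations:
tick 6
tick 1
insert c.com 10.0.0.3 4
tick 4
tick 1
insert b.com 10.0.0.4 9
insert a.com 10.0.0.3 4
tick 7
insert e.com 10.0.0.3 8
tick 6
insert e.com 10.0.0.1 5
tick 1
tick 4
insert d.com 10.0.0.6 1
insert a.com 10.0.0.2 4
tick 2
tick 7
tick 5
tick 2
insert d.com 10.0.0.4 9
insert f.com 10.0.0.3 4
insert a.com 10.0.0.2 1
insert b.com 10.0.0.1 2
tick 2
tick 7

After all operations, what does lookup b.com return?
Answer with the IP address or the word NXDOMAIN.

Op 1: tick 6 -> clock=6.
Op 2: tick 1 -> clock=7.
Op 3: insert c.com -> 10.0.0.3 (expiry=7+4=11). clock=7
Op 4: tick 4 -> clock=11. purged={c.com}
Op 5: tick 1 -> clock=12.
Op 6: insert b.com -> 10.0.0.4 (expiry=12+9=21). clock=12
Op 7: insert a.com -> 10.0.0.3 (expiry=12+4=16). clock=12
Op 8: tick 7 -> clock=19. purged={a.com}
Op 9: insert e.com -> 10.0.0.3 (expiry=19+8=27). clock=19
Op 10: tick 6 -> clock=25. purged={b.com}
Op 11: insert e.com -> 10.0.0.1 (expiry=25+5=30). clock=25
Op 12: tick 1 -> clock=26.
Op 13: tick 4 -> clock=30. purged={e.com}
Op 14: insert d.com -> 10.0.0.6 (expiry=30+1=31). clock=30
Op 15: insert a.com -> 10.0.0.2 (expiry=30+4=34). clock=30
Op 16: tick 2 -> clock=32. purged={d.com}
Op 17: tick 7 -> clock=39. purged={a.com}
Op 18: tick 5 -> clock=44.
Op 19: tick 2 -> clock=46.
Op 20: insert d.com -> 10.0.0.4 (expiry=46+9=55). clock=46
Op 21: insert f.com -> 10.0.0.3 (expiry=46+4=50). clock=46
Op 22: insert a.com -> 10.0.0.2 (expiry=46+1=47). clock=46
Op 23: insert b.com -> 10.0.0.1 (expiry=46+2=48). clock=46
Op 24: tick 2 -> clock=48. purged={a.com,b.com}
Op 25: tick 7 -> clock=55. purged={d.com,f.com}
lookup b.com: not in cache (expired or never inserted)

Answer: NXDOMAIN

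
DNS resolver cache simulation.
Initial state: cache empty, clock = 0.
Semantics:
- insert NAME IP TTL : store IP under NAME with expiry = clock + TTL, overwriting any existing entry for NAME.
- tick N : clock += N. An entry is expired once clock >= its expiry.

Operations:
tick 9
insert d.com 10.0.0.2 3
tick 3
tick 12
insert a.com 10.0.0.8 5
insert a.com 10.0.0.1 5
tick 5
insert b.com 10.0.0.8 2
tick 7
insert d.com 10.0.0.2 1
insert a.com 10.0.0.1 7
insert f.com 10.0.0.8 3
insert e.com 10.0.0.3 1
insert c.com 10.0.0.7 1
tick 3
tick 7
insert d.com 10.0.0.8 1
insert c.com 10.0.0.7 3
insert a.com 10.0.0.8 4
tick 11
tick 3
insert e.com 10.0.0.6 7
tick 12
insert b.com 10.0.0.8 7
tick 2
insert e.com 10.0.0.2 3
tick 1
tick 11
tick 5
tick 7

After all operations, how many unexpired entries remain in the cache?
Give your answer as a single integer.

Answer: 0

Derivation:
Op 1: tick 9 -> clock=9.
Op 2: insert d.com -> 10.0.0.2 (expiry=9+3=12). clock=9
Op 3: tick 3 -> clock=12. purged={d.com}
Op 4: tick 12 -> clock=24.
Op 5: insert a.com -> 10.0.0.8 (expiry=24+5=29). clock=24
Op 6: insert a.com -> 10.0.0.1 (expiry=24+5=29). clock=24
Op 7: tick 5 -> clock=29. purged={a.com}
Op 8: insert b.com -> 10.0.0.8 (expiry=29+2=31). clock=29
Op 9: tick 7 -> clock=36. purged={b.com}
Op 10: insert d.com -> 10.0.0.2 (expiry=36+1=37). clock=36
Op 11: insert a.com -> 10.0.0.1 (expiry=36+7=43). clock=36
Op 12: insert f.com -> 10.0.0.8 (expiry=36+3=39). clock=36
Op 13: insert e.com -> 10.0.0.3 (expiry=36+1=37). clock=36
Op 14: insert c.com -> 10.0.0.7 (expiry=36+1=37). clock=36
Op 15: tick 3 -> clock=39. purged={c.com,d.com,e.com,f.com}
Op 16: tick 7 -> clock=46. purged={a.com}
Op 17: insert d.com -> 10.0.0.8 (expiry=46+1=47). clock=46
Op 18: insert c.com -> 10.0.0.7 (expiry=46+3=49). clock=46
Op 19: insert a.com -> 10.0.0.8 (expiry=46+4=50). clock=46
Op 20: tick 11 -> clock=57. purged={a.com,c.com,d.com}
Op 21: tick 3 -> clock=60.
Op 22: insert e.com -> 10.0.0.6 (expiry=60+7=67). clock=60
Op 23: tick 12 -> clock=72. purged={e.com}
Op 24: insert b.com -> 10.0.0.8 (expiry=72+7=79). clock=72
Op 25: tick 2 -> clock=74.
Op 26: insert e.com -> 10.0.0.2 (expiry=74+3=77). clock=74
Op 27: tick 1 -> clock=75.
Op 28: tick 11 -> clock=86. purged={b.com,e.com}
Op 29: tick 5 -> clock=91.
Op 30: tick 7 -> clock=98.
Final cache (unexpired): {} -> size=0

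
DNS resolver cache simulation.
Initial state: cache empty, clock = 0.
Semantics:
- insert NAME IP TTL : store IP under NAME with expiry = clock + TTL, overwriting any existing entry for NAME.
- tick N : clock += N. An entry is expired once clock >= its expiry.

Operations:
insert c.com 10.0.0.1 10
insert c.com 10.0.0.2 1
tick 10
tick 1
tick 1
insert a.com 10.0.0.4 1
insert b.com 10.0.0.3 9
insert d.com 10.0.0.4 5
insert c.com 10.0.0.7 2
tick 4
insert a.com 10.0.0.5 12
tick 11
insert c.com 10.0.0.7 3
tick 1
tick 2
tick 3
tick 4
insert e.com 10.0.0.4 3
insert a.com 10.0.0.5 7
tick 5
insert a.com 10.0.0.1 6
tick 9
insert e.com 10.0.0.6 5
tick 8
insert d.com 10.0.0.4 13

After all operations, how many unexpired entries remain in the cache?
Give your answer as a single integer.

Op 1: insert c.com -> 10.0.0.1 (expiry=0+10=10). clock=0
Op 2: insert c.com -> 10.0.0.2 (expiry=0+1=1). clock=0
Op 3: tick 10 -> clock=10. purged={c.com}
Op 4: tick 1 -> clock=11.
Op 5: tick 1 -> clock=12.
Op 6: insert a.com -> 10.0.0.4 (expiry=12+1=13). clock=12
Op 7: insert b.com -> 10.0.0.3 (expiry=12+9=21). clock=12
Op 8: insert d.com -> 10.0.0.4 (expiry=12+5=17). clock=12
Op 9: insert c.com -> 10.0.0.7 (expiry=12+2=14). clock=12
Op 10: tick 4 -> clock=16. purged={a.com,c.com}
Op 11: insert a.com -> 10.0.0.5 (expiry=16+12=28). clock=16
Op 12: tick 11 -> clock=27. purged={b.com,d.com}
Op 13: insert c.com -> 10.0.0.7 (expiry=27+3=30). clock=27
Op 14: tick 1 -> clock=28. purged={a.com}
Op 15: tick 2 -> clock=30. purged={c.com}
Op 16: tick 3 -> clock=33.
Op 17: tick 4 -> clock=37.
Op 18: insert e.com -> 10.0.0.4 (expiry=37+3=40). clock=37
Op 19: insert a.com -> 10.0.0.5 (expiry=37+7=44). clock=37
Op 20: tick 5 -> clock=42. purged={e.com}
Op 21: insert a.com -> 10.0.0.1 (expiry=42+6=48). clock=42
Op 22: tick 9 -> clock=51. purged={a.com}
Op 23: insert e.com -> 10.0.0.6 (expiry=51+5=56). clock=51
Op 24: tick 8 -> clock=59. purged={e.com}
Op 25: insert d.com -> 10.0.0.4 (expiry=59+13=72). clock=59
Final cache (unexpired): {d.com} -> size=1

Answer: 1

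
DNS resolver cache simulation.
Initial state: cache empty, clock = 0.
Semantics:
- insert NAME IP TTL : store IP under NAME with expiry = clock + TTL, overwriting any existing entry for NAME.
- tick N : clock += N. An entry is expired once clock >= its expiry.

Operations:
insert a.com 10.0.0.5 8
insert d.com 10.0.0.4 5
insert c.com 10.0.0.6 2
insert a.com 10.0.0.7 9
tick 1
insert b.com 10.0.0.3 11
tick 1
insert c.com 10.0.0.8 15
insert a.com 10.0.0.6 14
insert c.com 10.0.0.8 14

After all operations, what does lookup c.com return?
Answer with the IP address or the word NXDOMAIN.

Op 1: insert a.com -> 10.0.0.5 (expiry=0+8=8). clock=0
Op 2: insert d.com -> 10.0.0.4 (expiry=0+5=5). clock=0
Op 3: insert c.com -> 10.0.0.6 (expiry=0+2=2). clock=0
Op 4: insert a.com -> 10.0.0.7 (expiry=0+9=9). clock=0
Op 5: tick 1 -> clock=1.
Op 6: insert b.com -> 10.0.0.3 (expiry=1+11=12). clock=1
Op 7: tick 1 -> clock=2. purged={c.com}
Op 8: insert c.com -> 10.0.0.8 (expiry=2+15=17). clock=2
Op 9: insert a.com -> 10.0.0.6 (expiry=2+14=16). clock=2
Op 10: insert c.com -> 10.0.0.8 (expiry=2+14=16). clock=2
lookup c.com: present, ip=10.0.0.8 expiry=16 > clock=2

Answer: 10.0.0.8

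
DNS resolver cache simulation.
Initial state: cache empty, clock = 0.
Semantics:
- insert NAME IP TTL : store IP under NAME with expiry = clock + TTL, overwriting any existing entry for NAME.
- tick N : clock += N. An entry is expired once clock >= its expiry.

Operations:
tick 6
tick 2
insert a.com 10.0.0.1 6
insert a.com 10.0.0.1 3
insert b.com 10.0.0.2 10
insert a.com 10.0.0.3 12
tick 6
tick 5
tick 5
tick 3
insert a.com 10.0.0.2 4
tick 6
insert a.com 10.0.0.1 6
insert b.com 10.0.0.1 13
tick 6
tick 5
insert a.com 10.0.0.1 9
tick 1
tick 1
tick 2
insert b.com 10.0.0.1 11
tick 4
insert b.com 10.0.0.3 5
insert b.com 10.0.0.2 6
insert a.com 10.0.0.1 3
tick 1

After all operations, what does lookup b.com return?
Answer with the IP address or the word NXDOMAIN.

Answer: 10.0.0.2

Derivation:
Op 1: tick 6 -> clock=6.
Op 2: tick 2 -> clock=8.
Op 3: insert a.com -> 10.0.0.1 (expiry=8+6=14). clock=8
Op 4: insert a.com -> 10.0.0.1 (expiry=8+3=11). clock=8
Op 5: insert b.com -> 10.0.0.2 (expiry=8+10=18). clock=8
Op 6: insert a.com -> 10.0.0.3 (expiry=8+12=20). clock=8
Op 7: tick 6 -> clock=14.
Op 8: tick 5 -> clock=19. purged={b.com}
Op 9: tick 5 -> clock=24. purged={a.com}
Op 10: tick 3 -> clock=27.
Op 11: insert a.com -> 10.0.0.2 (expiry=27+4=31). clock=27
Op 12: tick 6 -> clock=33. purged={a.com}
Op 13: insert a.com -> 10.0.0.1 (expiry=33+6=39). clock=33
Op 14: insert b.com -> 10.0.0.1 (expiry=33+13=46). clock=33
Op 15: tick 6 -> clock=39. purged={a.com}
Op 16: tick 5 -> clock=44.
Op 17: insert a.com -> 10.0.0.1 (expiry=44+9=53). clock=44
Op 18: tick 1 -> clock=45.
Op 19: tick 1 -> clock=46. purged={b.com}
Op 20: tick 2 -> clock=48.
Op 21: insert b.com -> 10.0.0.1 (expiry=48+11=59). clock=48
Op 22: tick 4 -> clock=52.
Op 23: insert b.com -> 10.0.0.3 (expiry=52+5=57). clock=52
Op 24: insert b.com -> 10.0.0.2 (expiry=52+6=58). clock=52
Op 25: insert a.com -> 10.0.0.1 (expiry=52+3=55). clock=52
Op 26: tick 1 -> clock=53.
lookup b.com: present, ip=10.0.0.2 expiry=58 > clock=53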